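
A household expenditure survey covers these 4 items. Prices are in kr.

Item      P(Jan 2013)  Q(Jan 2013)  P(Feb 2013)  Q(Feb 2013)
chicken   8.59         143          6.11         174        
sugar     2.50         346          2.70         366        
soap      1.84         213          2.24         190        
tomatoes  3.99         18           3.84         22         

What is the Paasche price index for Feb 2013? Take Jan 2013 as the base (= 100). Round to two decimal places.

Paasche price index uses current-period quantities as weights.
ΣP(Feb 2013)·Q(Feb 2013) = 6.11×174 + 2.70×366 + 2.24×190 + 3.84×22 = 1063.14 + 988.2 + 425.6 + 84.48 = 2561.42
ΣP(Jan 2013)·Q(Feb 2013) = 8.59×174 + 2.50×366 + 1.84×190 + 3.99×22 = 1494.66 + 915 + 349.6 + 87.78 = 2847.04
Index = 2561.42 / 2847.04 × 100 = 89.9678

89.97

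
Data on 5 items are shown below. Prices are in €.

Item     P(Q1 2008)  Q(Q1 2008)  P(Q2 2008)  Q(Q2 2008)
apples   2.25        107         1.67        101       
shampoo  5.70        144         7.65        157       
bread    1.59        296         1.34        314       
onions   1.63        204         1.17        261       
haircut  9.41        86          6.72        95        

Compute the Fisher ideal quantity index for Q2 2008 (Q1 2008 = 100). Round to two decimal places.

Laspeyres component (base-period weights):
ΣP(Q1 2008)Q(Q2 2008) = 2.25×101 + 5.70×157 + 1.59×314 + 1.63×261 + 9.41×95 = 227.25 + 894.9 + 499.26 + 425.43 + 893.95 = 2940.79
ΣP(Q1 2008)Q(Q1 2008) = 2.25×107 + 5.70×144 + 1.59×296 + 1.63×204 + 9.41×86 = 240.75 + 820.8 + 470.64 + 332.52 + 809.26 = 2673.97
L = 2940.79 / 2673.97 × 100 = 109.9784
Paasche component (current-period weights):
ΣP(Q2 2008)Q(Q2 2008) = 1.67×101 + 7.65×157 + 1.34×314 + 1.17×261 + 6.72×95 = 168.67 + 1201.05 + 420.76 + 305.37 + 638.4 = 2734.25
ΣP(Q2 2008)Q(Q1 2008) = 1.67×107 + 7.65×144 + 1.34×296 + 1.17×204 + 6.72×86 = 178.69 + 1101.6 + 396.64 + 238.68 + 577.92 = 2493.53
P = 2734.25 / 2493.53 × 100 = 109.6538
Fisher = √(L × P) = √(109.9784 × 109.6538) = 109.8160

109.82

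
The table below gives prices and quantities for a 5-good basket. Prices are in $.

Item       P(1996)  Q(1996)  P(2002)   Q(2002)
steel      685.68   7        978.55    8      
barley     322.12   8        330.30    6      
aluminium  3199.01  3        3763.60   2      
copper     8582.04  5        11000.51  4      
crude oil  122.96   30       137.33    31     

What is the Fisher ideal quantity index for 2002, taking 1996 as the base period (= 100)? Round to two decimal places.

Laspeyres component (base-period weights):
ΣP(1996)Q(2002) = 685.68×8 + 322.12×6 + 3199.01×2 + 8582.04×4 + 122.96×31 = 5485.44 + 1932.72 + 6398.02 + 34328.16 + 3811.76 = 51956.1
ΣP(1996)Q(1996) = 685.68×7 + 322.12×8 + 3199.01×3 + 8582.04×5 + 122.96×30 = 4799.76 + 2576.96 + 9597.03 + 42910.2 + 3688.8 = 63572.75
L = 51956.1 / 63572.75 × 100 = 81.7270
Paasche component (current-period weights):
ΣP(2002)Q(2002) = 978.55×8 + 330.30×6 + 3763.60×2 + 11000.51×4 + 137.33×31 = 7828.4 + 1981.8 + 7527.2 + 44002.04 + 4257.23 = 65596.67
ΣP(2002)Q(1996) = 978.55×7 + 330.30×8 + 3763.60×3 + 11000.51×5 + 137.33×30 = 6849.85 + 2642.4 + 11290.8 + 55002.55 + 4119.9 = 79905.5
P = 65596.67 / 79905.5 × 100 = 82.0928
Fisher = √(L × P) = √(81.7270 × 82.0928) = 81.9097

81.91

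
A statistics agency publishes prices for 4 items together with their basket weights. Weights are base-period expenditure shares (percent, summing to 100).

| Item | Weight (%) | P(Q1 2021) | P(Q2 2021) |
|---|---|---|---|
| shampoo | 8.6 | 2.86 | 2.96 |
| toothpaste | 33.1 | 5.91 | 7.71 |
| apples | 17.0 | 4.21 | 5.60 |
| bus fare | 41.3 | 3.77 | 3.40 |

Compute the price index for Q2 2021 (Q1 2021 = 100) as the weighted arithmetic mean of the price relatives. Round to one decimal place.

111.9

shampoo: 8.6 × (2.96/2.86) = 8.6 × 1.034965 = 8.9007
toothpaste: 33.1 × (7.71/5.91) = 33.1 × 1.304569 = 43.1812
apples: 17.0 × (5.60/4.21) = 17.0 × 1.330166 = 22.6128
bus fare: 41.3 × (3.40/3.77) = 41.3 × 0.901857 = 37.2467
Index = Σ wᵢ·(p₁ᵢ/p₀ᵢ) = 8.9007 + 43.1812 + 22.6128 + 37.2467 = 111.9414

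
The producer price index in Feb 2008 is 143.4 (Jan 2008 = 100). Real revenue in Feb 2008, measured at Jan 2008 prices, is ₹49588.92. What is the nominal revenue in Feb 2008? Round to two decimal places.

71110.51

Nominal = Real × (Index/100) = 49588.92 × (143.4/100)
        = 49588.92 × 1.434 = 71110.5113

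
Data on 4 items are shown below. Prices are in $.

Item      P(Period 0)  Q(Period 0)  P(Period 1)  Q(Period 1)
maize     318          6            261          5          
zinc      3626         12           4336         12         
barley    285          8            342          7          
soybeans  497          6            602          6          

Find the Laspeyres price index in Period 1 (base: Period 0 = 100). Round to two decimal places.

Laspeyres price index uses base-period quantities as weights.
ΣP(Period 1)·Q(Period 0) = 261×6 + 4336×12 + 342×8 + 602×6 = 1566 + 52032 + 2736 + 3612 = 59946
ΣP(Period 0)·Q(Period 0) = 318×6 + 3626×12 + 285×8 + 497×6 = 1908 + 43512 + 2280 + 2982 = 50682
Index = 59946 / 50682 × 100 = 118.2787

118.28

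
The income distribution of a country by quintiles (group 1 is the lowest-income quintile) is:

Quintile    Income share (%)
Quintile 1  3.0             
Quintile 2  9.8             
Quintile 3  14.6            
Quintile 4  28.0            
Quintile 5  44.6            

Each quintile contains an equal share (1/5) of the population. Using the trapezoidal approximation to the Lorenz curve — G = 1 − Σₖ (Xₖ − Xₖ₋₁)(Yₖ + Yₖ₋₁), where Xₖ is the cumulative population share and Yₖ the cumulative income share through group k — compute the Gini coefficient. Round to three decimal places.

Cumulative income shares Yₖ: 0.0300, 0.1280, 0.2740, 0.5540, 1.0000
Σ (Xₖ−Xₖ₋₁)(Yₖ+Yₖ₋₁) = (1/5)(0.0300+0.0000) + (1/5)(0.1280+0.0300) + (1/5)(0.2740+0.1280) + (1/5)(0.5540+0.2740) + (1/5)(1.0000+0.5540)
  = 0.0060 + 0.0316 + 0.0804 + 0.1656 + 0.3108 = 0.5944
G = 1 − 0.5944 = 0.4056

0.406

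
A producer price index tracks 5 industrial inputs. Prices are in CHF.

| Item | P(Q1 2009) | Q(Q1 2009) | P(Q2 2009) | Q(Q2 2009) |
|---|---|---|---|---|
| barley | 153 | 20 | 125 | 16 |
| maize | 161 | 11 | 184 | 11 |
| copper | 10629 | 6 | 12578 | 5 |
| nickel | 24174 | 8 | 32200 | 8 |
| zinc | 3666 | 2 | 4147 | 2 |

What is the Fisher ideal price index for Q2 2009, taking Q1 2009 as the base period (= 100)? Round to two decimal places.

Laspeyres component (base-period weights):
ΣP(Q2 2009)Q(Q1 2009) = 125×20 + 184×11 + 12578×6 + 32200×8 + 4147×2 = 2500 + 2024 + 75468 + 257600 + 8294 = 345886
ΣP(Q1 2009)Q(Q1 2009) = 153×20 + 161×11 + 10629×6 + 24174×8 + 3666×2 = 3060 + 1771 + 63774 + 193392 + 7332 = 269329
L = 345886 / 269329 × 100 = 128.4251
Paasche component (current-period weights):
ΣP(Q2 2009)Q(Q2 2009) = 125×16 + 184×11 + 12578×5 + 32200×8 + 4147×2 = 2000 + 2024 + 62890 + 257600 + 8294 = 332808
ΣP(Q1 2009)Q(Q2 2009) = 153×16 + 161×11 + 10629×5 + 24174×8 + 3666×2 = 2448 + 1771 + 53145 + 193392 + 7332 = 258088
P = 332808 / 258088 × 100 = 128.9514
Fisher = √(L × P) = √(128.4251 × 128.9514) = 128.6880

128.69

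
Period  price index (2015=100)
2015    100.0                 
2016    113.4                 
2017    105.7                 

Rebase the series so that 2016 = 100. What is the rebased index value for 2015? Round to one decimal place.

88.2

Rebased(2015) = 100.0 / 113.4 × 100 = 88.1834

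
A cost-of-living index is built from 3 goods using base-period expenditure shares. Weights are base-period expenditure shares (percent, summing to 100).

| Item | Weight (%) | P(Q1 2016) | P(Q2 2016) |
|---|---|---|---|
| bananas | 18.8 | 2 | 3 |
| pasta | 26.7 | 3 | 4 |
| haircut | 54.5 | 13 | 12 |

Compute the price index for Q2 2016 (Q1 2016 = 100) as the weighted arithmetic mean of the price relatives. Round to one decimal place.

114.1

bananas: 18.8 × (3/2) = 18.8 × 1.500000 = 28.2000
pasta: 26.7 × (4/3) = 26.7 × 1.333333 = 35.6000
haircut: 54.5 × (12/13) = 54.5 × 0.923077 = 50.3077
Index = Σ wᵢ·(p₁ᵢ/p₀ᵢ) = 28.2000 + 35.6000 + 50.3077 = 114.1077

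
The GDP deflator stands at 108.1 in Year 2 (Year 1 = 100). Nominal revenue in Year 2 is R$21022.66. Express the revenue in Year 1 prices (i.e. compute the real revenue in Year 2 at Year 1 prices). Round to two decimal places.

19447.42

Real = Nominal ÷ (Index/100) = 21022.66 ÷ (108.1/100)
     = 21022.66 ÷ 1.081 = 19447.4191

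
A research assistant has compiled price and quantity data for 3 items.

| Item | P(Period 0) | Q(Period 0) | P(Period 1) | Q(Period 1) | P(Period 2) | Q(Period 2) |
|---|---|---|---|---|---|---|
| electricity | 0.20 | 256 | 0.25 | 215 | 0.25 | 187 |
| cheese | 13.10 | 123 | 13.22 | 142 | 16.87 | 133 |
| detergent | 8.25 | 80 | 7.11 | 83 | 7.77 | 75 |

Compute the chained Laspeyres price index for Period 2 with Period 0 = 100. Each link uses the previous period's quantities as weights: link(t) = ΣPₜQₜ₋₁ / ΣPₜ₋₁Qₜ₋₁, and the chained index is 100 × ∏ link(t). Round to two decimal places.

Link Period 0→Period 1:
ΣP(Period 1)Q(Period 0) = 0.25×256 + 13.22×123 + 7.11×80 = 64 + 1626.06 + 568.8 = 2258.86
ΣP(Period 0)Q(Period 0) = 0.20×256 + 13.10×123 + 8.25×80 = 51.2 + 1611.3 + 660 = 2322.5
link = 2258.86/2322.5 = 0.972598
Link Period 1→Period 2:
ΣP(Period 2)Q(Period 1) = 0.25×215 + 16.87×142 + 7.77×83 = 53.75 + 2395.54 + 644.91 = 3094.2
ΣP(Period 1)Q(Period 1) = 0.25×215 + 13.22×142 + 7.11×83 = 53.75 + 1877.24 + 590.13 = 2521.12
link = 3094.2/2521.12 = 1.227312
Chained index = 100 × 0.972598 × 1.227312 = 119.3681

119.37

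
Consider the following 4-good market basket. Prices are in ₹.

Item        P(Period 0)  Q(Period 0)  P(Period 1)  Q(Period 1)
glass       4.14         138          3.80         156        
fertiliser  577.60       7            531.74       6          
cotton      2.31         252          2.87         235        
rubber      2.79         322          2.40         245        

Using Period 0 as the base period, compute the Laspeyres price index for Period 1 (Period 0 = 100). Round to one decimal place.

Laspeyres price index uses base-period quantities as weights.
ΣP(Period 1)·Q(Period 0) = 3.80×138 + 531.74×7 + 2.87×252 + 2.40×322 = 524.4 + 3722.18 + 723.24 + 772.8 = 5742.62
ΣP(Period 0)·Q(Period 0) = 4.14×138 + 577.60×7 + 2.31×252 + 2.79×322 = 571.32 + 4043.2 + 582.12 + 898.38 = 6095.02
Index = 5742.62 / 6095.02 × 100 = 94.2182

94.2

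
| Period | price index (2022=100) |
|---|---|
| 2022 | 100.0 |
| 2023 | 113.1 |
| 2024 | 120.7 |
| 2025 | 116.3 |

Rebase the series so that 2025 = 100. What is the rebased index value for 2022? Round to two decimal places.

85.98

Rebased(2022) = 100.0 / 116.3 × 100 = 85.9845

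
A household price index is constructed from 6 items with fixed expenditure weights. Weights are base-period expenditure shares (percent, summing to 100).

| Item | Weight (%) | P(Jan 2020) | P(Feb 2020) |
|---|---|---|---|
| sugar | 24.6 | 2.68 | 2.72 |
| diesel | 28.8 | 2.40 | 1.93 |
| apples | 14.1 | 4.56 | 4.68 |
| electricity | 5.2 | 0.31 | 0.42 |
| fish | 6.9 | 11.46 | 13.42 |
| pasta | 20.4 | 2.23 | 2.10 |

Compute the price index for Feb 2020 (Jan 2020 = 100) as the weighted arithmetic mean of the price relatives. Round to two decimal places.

sugar: 24.6 × (2.72/2.68) = 24.6 × 1.014925 = 24.9672
diesel: 28.8 × (1.93/2.40) = 28.8 × 0.804167 = 23.1600
apples: 14.1 × (4.68/4.56) = 14.1 × 1.026316 = 14.4711
electricity: 5.2 × (0.42/0.31) = 5.2 × 1.354839 = 7.0452
fish: 6.9 × (13.42/11.46) = 6.9 × 1.171030 = 8.0801
pasta: 20.4 × (2.10/2.23) = 20.4 × 0.941704 = 19.2108
Index = Σ wᵢ·(p₁ᵢ/p₀ᵢ) = 24.9672 + 23.1600 + 14.4711 + 7.0452 + 8.0801 + 19.2108 = 96.9342

96.93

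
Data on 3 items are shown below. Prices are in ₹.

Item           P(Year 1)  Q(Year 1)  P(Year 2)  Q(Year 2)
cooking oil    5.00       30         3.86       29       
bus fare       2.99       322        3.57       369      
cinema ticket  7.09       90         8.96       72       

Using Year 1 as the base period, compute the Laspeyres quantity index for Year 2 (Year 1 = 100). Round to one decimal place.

100.5

Laspeyres quantity index uses base-period prices as weights.
ΣP(Year 1)·Q(Year 2) = 5.00×29 + 2.99×369 + 7.09×72 = 145 + 1103.31 + 510.48 = 1758.79
ΣP(Year 1)·Q(Year 1) = 5.00×30 + 2.99×322 + 7.09×90 = 150 + 962.78 + 638.1 = 1750.88
Index = 1758.79 / 1750.88 × 100 = 100.4518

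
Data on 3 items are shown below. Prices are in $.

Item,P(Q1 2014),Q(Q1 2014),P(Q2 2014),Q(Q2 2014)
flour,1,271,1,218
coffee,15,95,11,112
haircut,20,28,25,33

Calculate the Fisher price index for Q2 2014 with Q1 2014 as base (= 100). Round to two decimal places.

89.15

Laspeyres component (base-period weights):
ΣP(Q2 2014)Q(Q1 2014) = 1×271 + 11×95 + 25×28 = 271 + 1045 + 700 = 2016
ΣP(Q1 2014)Q(Q1 2014) = 1×271 + 15×95 + 20×28 = 271 + 1425 + 560 = 2256
L = 2016 / 2256 × 100 = 89.3617
Paasche component (current-period weights):
ΣP(Q2 2014)Q(Q2 2014) = 1×218 + 11×112 + 25×33 = 218 + 1232 + 825 = 2275
ΣP(Q1 2014)Q(Q2 2014) = 1×218 + 15×112 + 20×33 = 218 + 1680 + 660 = 2558
P = 2275 / 2558 × 100 = 88.9367
Fisher = √(L × P) = √(89.3617 × 88.9367) = 89.1489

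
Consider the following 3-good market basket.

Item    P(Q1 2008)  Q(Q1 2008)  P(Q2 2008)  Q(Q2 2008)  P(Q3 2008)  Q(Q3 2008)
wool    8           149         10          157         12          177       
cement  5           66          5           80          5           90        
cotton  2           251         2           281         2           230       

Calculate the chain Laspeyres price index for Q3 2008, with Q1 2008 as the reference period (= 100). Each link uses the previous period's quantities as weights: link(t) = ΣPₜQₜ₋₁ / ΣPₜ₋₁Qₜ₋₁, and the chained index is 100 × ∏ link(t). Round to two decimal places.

128.95

Link Q1 2008→Q2 2008:
ΣP(Q2 2008)Q(Q1 2008) = 10×149 + 5×66 + 2×251 = 1490 + 330 + 502 = 2322
ΣP(Q1 2008)Q(Q1 2008) = 8×149 + 5×66 + 2×251 = 1192 + 330 + 502 = 2024
link = 2322/2024 = 1.147233
Link Q2 2008→Q3 2008:
ΣP(Q3 2008)Q(Q2 2008) = 12×157 + 5×80 + 2×281 = 1884 + 400 + 562 = 2846
ΣP(Q2 2008)Q(Q2 2008) = 10×157 + 5×80 + 2×281 = 1570 + 400 + 562 = 2532
link = 2846/2532 = 1.124013
Chained index = 100 × 1.147233 × 1.124013 = 128.9505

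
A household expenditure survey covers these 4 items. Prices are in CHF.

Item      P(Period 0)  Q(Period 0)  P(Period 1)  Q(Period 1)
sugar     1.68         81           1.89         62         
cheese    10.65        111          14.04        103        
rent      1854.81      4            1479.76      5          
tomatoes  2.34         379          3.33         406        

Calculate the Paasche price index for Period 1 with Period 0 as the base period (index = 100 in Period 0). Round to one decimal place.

Paasche price index uses current-period quantities as weights.
ΣP(Period 1)·Q(Period 1) = 1.89×62 + 14.04×103 + 1479.76×5 + 3.33×406 = 117.18 + 1446.12 + 7398.8 + 1351.98 = 10314.08
ΣP(Period 0)·Q(Period 1) = 1.68×62 + 10.65×103 + 1854.81×5 + 2.34×406 = 104.16 + 1096.95 + 9274.05 + 950.04 = 11425.2
Index = 10314.08 / 11425.2 × 100 = 90.2748

90.3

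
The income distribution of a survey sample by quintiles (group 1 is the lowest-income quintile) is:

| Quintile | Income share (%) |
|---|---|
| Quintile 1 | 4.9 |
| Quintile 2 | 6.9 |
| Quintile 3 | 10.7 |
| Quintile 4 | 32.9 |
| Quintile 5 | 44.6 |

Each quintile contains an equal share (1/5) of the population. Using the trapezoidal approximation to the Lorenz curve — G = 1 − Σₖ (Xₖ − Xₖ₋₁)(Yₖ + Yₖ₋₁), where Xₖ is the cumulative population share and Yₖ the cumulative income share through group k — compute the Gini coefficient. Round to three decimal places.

0.422

Cumulative income shares Yₖ: 0.0490, 0.1180, 0.2250, 0.5540, 1.0000
Σ (Xₖ−Xₖ₋₁)(Yₖ+Yₖ₋₁) = (1/5)(0.0490+0.0000) + (1/5)(0.1180+0.0490) + (1/5)(0.2250+0.1180) + (1/5)(0.5540+0.2250) + (1/5)(1.0000+0.5540)
  = 0.0098 + 0.0334 + 0.0686 + 0.1558 + 0.3108 = 0.5784
G = 1 − 0.5784 = 0.4216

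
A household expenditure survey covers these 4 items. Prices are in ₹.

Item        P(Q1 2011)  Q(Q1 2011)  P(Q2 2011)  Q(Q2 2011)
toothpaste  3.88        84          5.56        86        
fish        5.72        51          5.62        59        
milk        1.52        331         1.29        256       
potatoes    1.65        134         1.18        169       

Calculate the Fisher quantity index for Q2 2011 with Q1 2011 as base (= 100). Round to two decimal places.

99.92

Laspeyres component (base-period weights):
ΣP(Q1 2011)Q(Q2 2011) = 3.88×86 + 5.72×59 + 1.52×256 + 1.65×169 = 333.68 + 337.48 + 389.12 + 278.85 = 1339.13
ΣP(Q1 2011)Q(Q1 2011) = 3.88×84 + 5.72×51 + 1.52×331 + 1.65×134 = 325.92 + 291.72 + 503.12 + 221.1 = 1341.86
L = 1339.13 / 1341.86 × 100 = 99.7966
Paasche component (current-period weights):
ΣP(Q2 2011)Q(Q2 2011) = 5.56×86 + 5.62×59 + 1.29×256 + 1.18×169 = 478.16 + 331.58 + 330.24 + 199.42 = 1339.4
ΣP(Q2 2011)Q(Q1 2011) = 5.56×84 + 5.62×51 + 1.29×331 + 1.18×134 = 467.04 + 286.62 + 426.99 + 158.12 = 1338.77
P = 1339.4 / 1338.77 × 100 = 100.0471
Fisher = √(L × P) = √(99.7966 × 100.0471) = 99.9217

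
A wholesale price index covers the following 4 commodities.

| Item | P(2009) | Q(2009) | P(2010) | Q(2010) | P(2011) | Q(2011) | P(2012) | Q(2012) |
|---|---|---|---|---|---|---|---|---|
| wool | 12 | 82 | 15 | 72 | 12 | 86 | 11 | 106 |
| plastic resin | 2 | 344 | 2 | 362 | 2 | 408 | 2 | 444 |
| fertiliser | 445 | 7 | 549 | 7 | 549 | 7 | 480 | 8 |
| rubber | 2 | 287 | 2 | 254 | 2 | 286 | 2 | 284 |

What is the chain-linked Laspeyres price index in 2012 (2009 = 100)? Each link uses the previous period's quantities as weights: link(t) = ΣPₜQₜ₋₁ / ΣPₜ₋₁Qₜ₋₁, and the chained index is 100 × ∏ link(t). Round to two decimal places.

103.66

Link 2009→2010:
ΣP(2010)Q(2009) = 15×82 + 2×344 + 549×7 + 2×287 = 1230 + 688 + 3843 + 574 = 6335
ΣP(2009)Q(2009) = 12×82 + 2×344 + 445×7 + 2×287 = 984 + 688 + 3115 + 574 = 5361
link = 6335/5361 = 1.181683
Link 2010→2011:
ΣP(2011)Q(2010) = 12×72 + 2×362 + 549×7 + 2×254 = 864 + 724 + 3843 + 508 = 5939
ΣP(2010)Q(2010) = 15×72 + 2×362 + 549×7 + 2×254 = 1080 + 724 + 3843 + 508 = 6155
link = 5939/6155 = 0.964907
Link 2011→2012:
ΣP(2012)Q(2011) = 11×86 + 2×408 + 480×7 + 2×286 = 946 + 816 + 3360 + 572 = 5694
ΣP(2011)Q(2011) = 12×86 + 2×408 + 549×7 + 2×286 = 1032 + 816 + 3843 + 572 = 6263
link = 5694/6263 = 0.909149
Chained index = 100 × 1.181683 × 0.964907 × 0.909149 = 103.6624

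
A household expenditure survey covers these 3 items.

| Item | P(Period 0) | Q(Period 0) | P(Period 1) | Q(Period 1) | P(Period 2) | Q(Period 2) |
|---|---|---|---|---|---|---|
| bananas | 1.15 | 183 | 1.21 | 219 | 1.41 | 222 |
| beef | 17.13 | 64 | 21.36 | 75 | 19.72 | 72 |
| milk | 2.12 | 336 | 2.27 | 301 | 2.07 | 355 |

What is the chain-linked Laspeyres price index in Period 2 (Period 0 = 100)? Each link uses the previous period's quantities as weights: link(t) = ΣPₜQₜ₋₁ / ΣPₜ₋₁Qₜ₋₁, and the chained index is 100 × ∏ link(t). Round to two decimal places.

110.08

Link Period 0→Period 1:
ΣP(Period 1)Q(Period 0) = 1.21×183 + 21.36×64 + 2.27×336 = 221.43 + 1367.04 + 762.72 = 2351.19
ΣP(Period 0)Q(Period 0) = 1.15×183 + 17.13×64 + 2.12×336 = 210.45 + 1096.32 + 712.32 = 2019.09
link = 2351.19/2019.09 = 1.164480
Link Period 1→Period 2:
ΣP(Period 2)Q(Period 1) = 1.41×219 + 19.72×75 + 2.07×301 = 308.79 + 1479 + 623.07 = 2410.86
ΣP(Period 1)Q(Period 1) = 1.21×219 + 21.36×75 + 2.27×301 = 264.99 + 1602 + 683.27 = 2550.26
link = 2410.86/2550.26 = 0.945339
Chained index = 100 × 1.164480 × 0.945339 = 110.0828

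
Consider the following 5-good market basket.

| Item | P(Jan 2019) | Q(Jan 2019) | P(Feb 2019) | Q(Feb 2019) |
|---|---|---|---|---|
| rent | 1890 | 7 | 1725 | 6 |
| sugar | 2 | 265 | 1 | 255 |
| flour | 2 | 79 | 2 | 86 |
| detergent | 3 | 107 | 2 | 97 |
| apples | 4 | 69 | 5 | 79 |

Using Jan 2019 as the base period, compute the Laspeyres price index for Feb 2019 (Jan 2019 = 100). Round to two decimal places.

Laspeyres price index uses base-period quantities as weights.
ΣP(Feb 2019)·Q(Jan 2019) = 1725×7 + 1×265 + 2×79 + 2×107 + 5×69 = 12075 + 265 + 158 + 214 + 345 = 13057
ΣP(Jan 2019)·Q(Jan 2019) = 1890×7 + 2×265 + 2×79 + 3×107 + 4×69 = 13230 + 530 + 158 + 321 + 276 = 14515
Index = 13057 / 14515 × 100 = 89.9552

89.96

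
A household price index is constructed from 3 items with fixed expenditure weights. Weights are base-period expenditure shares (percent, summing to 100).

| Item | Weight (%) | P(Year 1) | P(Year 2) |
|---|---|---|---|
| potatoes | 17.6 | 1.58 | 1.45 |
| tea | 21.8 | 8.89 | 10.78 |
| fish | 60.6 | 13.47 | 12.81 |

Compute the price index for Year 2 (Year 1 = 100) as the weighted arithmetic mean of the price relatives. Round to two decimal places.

100.22

potatoes: 17.6 × (1.45/1.58) = 17.6 × 0.917722 = 16.1519
tea: 21.8 × (10.78/8.89) = 21.8 × 1.212598 = 26.4346
fish: 60.6 × (12.81/13.47) = 60.6 × 0.951002 = 57.6307
Index = Σ wᵢ·(p₁ᵢ/p₀ᵢ) = 16.1519 + 26.4346 + 57.6307 = 100.2173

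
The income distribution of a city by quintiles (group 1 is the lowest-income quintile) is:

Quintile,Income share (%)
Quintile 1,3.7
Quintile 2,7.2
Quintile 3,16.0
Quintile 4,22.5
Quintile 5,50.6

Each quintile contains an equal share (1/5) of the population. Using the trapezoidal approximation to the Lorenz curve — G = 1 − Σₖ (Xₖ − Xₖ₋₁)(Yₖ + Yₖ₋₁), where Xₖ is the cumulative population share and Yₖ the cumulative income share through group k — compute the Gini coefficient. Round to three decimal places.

Cumulative income shares Yₖ: 0.0370, 0.1090, 0.2690, 0.4940, 1.0000
Σ (Xₖ−Xₖ₋₁)(Yₖ+Yₖ₋₁) = (1/5)(0.0370+0.0000) + (1/5)(0.1090+0.0370) + (1/5)(0.2690+0.1090) + (1/5)(0.4940+0.2690) + (1/5)(1.0000+0.4940)
  = 0.0074 + 0.0292 + 0.0756 + 0.1526 + 0.2988 = 0.5636
G = 1 − 0.5636 = 0.4364

0.436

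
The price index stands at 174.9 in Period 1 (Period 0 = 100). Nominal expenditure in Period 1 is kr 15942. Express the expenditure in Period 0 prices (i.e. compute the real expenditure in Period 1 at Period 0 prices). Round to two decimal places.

9114.92

Real = Nominal ÷ (Index/100) = 15942 ÷ (174.9/100)
     = 15942 ÷ 1.749 = 9114.9228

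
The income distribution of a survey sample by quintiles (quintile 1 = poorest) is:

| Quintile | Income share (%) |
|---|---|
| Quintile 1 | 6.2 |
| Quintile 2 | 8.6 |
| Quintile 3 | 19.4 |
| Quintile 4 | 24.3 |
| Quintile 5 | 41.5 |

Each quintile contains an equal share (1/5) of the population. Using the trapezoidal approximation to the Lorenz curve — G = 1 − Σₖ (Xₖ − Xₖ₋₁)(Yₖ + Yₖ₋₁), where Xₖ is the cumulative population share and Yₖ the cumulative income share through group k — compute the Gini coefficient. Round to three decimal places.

0.345

Cumulative income shares Yₖ: 0.0620, 0.1480, 0.3420, 0.5850, 1.0000
Σ (Xₖ−Xₖ₋₁)(Yₖ+Yₖ₋₁) = (1/5)(0.0620+0.0000) + (1/5)(0.1480+0.0620) + (1/5)(0.3420+0.1480) + (1/5)(0.5850+0.3420) + (1/5)(1.0000+0.5850)
  = 0.0124 + 0.0420 + 0.0980 + 0.1854 + 0.3170 = 0.6548
G = 1 − 0.6548 = 0.3452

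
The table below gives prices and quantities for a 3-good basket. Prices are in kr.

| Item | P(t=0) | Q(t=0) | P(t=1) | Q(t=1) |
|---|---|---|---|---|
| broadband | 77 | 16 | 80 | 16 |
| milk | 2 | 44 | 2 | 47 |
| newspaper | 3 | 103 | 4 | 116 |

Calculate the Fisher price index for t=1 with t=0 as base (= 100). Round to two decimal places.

Laspeyres component (base-period weights):
ΣP(t=1)Q(t=0) = 80×16 + 2×44 + 4×103 = 1280 + 88 + 412 = 1780
ΣP(t=0)Q(t=0) = 77×16 + 2×44 + 3×103 = 1232 + 88 + 309 = 1629
L = 1780 / 1629 × 100 = 109.2695
Paasche component (current-period weights):
ΣP(t=1)Q(t=1) = 80×16 + 2×47 + 4×116 = 1280 + 94 + 464 = 1838
ΣP(t=0)Q(t=1) = 77×16 + 2×47 + 3×116 = 1232 + 94 + 348 = 1674
P = 1838 / 1674 × 100 = 109.7969
Fisher = √(L × P) = √(109.2695 × 109.7969) = 109.5329

109.53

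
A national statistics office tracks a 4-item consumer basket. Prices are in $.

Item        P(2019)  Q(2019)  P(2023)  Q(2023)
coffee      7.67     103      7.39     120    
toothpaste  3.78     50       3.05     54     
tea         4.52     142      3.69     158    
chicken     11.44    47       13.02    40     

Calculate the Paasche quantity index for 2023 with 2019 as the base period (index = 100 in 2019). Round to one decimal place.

105.2

Paasche quantity index uses current-period prices as weights.
ΣP(2023)·Q(2023) = 7.39×120 + 3.05×54 + 3.69×158 + 13.02×40 = 886.8 + 164.7 + 583.02 + 520.8 = 2155.32
ΣP(2023)·Q(2019) = 7.39×103 + 3.05×50 + 3.69×142 + 13.02×47 = 761.17 + 152.5 + 523.98 + 611.94 = 2049.59
Index = 2155.32 / 2049.59 × 100 = 105.1586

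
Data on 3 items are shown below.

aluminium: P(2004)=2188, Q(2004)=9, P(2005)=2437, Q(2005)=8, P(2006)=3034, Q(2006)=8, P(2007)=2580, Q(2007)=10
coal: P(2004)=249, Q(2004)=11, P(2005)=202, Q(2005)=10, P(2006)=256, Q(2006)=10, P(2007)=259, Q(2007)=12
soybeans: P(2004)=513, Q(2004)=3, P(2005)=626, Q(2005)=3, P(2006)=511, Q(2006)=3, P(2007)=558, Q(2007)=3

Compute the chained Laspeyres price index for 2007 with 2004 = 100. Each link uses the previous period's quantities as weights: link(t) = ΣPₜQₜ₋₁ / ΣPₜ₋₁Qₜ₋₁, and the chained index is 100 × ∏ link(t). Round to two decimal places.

115.62

Link 2004→2005:
ΣP(2005)Q(2004) = 2437×9 + 202×11 + 626×3 = 21933 + 2222 + 1878 = 26033
ΣP(2004)Q(2004) = 2188×9 + 249×11 + 513×3 = 19692 + 2739 + 1539 = 23970
link = 26033/23970 = 1.086066
Link 2005→2006:
ΣP(2006)Q(2005) = 3034×8 + 256×10 + 511×3 = 24272 + 2560 + 1533 = 28365
ΣP(2005)Q(2005) = 2437×8 + 202×10 + 626×3 = 19496 + 2020 + 1878 = 23394
link = 28365/23394 = 1.212490
Link 2006→2007:
ΣP(2007)Q(2006) = 2580×8 + 259×10 + 558×3 = 20640 + 2590 + 1674 = 24904
ΣP(2006)Q(2006) = 3034×8 + 256×10 + 511×3 = 24272 + 2560 + 1533 = 28365
link = 24904/28365 = 0.877983
Chained index = 100 × 1.086066 × 1.212490 × 0.877983 = 115.6168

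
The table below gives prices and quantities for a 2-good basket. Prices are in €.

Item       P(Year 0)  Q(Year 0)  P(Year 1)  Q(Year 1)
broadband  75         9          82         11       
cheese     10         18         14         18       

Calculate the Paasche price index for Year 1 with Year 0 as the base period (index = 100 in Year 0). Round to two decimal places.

114.83

Paasche price index uses current-period quantities as weights.
ΣP(Year 1)·Q(Year 1) = 82×11 + 14×18 = 902 + 252 = 1154
ΣP(Year 0)·Q(Year 1) = 75×11 + 10×18 = 825 + 180 = 1005
Index = 1154 / 1005 × 100 = 114.8259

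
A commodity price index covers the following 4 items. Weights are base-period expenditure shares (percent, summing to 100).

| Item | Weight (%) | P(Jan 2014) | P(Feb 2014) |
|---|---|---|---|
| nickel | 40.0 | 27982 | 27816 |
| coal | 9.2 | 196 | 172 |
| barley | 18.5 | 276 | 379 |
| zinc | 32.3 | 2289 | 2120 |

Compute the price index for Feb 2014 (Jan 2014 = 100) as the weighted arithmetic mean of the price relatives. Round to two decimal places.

103.16

nickel: 40.0 × (27816/27982) = 40.0 × 0.994068 = 39.7627
coal: 9.2 × (172/196) = 9.2 × 0.877551 = 8.0735
barley: 18.5 × (379/276) = 18.5 × 1.373188 = 25.4040
zinc: 32.3 × (2120/2289) = 32.3 × 0.926169 = 29.9152
Index = Σ wᵢ·(p₁ᵢ/p₀ᵢ) = 39.7627 + 8.0735 + 25.4040 + 29.9152 = 103.1554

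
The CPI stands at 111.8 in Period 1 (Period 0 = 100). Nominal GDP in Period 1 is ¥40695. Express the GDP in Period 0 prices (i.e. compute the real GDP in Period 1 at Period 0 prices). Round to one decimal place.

36399.8

Real = Nominal ÷ (Index/100) = 40695 ÷ (111.8/100)
     = 40695 ÷ 1.118 = 36399.8211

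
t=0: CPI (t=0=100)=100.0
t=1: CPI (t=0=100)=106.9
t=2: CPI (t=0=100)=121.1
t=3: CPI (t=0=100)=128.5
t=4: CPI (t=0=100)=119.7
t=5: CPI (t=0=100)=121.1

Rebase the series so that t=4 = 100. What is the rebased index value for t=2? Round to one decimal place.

Rebased(t=2) = 121.1 / 119.7 × 100 = 101.1696

101.2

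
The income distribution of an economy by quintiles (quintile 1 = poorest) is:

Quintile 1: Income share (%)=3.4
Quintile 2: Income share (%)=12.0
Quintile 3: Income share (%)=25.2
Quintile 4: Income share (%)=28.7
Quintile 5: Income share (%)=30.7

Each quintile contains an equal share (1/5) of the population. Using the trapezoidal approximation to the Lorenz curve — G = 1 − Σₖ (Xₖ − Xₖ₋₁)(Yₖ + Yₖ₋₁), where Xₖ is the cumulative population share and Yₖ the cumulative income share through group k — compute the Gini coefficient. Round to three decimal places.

0.285

Cumulative income shares Yₖ: 0.0340, 0.1540, 0.4060, 0.6930, 1.0000
Σ (Xₖ−Xₖ₋₁)(Yₖ+Yₖ₋₁) = (1/5)(0.0340+0.0000) + (1/5)(0.1540+0.0340) + (1/5)(0.4060+0.1540) + (1/5)(0.6930+0.4060) + (1/5)(1.0000+0.6930)
  = 0.0068 + 0.0376 + 0.1120 + 0.2198 + 0.3386 = 0.7148
G = 1 − 0.7148 = 0.2852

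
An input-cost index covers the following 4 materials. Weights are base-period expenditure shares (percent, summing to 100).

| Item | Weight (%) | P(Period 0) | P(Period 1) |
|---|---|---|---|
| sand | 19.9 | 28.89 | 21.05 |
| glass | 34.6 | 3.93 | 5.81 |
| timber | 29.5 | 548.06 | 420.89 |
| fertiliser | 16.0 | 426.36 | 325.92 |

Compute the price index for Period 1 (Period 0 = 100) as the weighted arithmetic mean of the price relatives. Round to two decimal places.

100.54

sand: 19.9 × (21.05/28.89) = 19.9 × 0.728626 = 14.4997
glass: 34.6 × (5.81/3.93) = 34.6 × 1.478372 = 51.1517
timber: 29.5 × (420.89/548.06) = 29.5 × 0.767963 = 22.6549
fertiliser: 16.0 × (325.92/426.36) = 16.0 × 0.764424 = 12.2308
Index = Σ wᵢ·(p₁ᵢ/p₀ᵢ) = 14.4997 + 51.1517 + 22.6549 + 12.2308 = 100.5370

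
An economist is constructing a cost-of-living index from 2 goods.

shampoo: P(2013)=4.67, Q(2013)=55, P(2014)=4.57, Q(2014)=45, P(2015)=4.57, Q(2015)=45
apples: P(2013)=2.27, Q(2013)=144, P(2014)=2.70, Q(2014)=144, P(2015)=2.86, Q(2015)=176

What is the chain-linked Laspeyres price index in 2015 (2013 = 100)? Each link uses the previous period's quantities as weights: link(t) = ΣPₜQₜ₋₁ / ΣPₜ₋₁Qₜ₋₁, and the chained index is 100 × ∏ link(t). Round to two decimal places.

113.92

Link 2013→2014:
ΣP(2014)Q(2013) = 4.57×55 + 2.70×144 = 251.35 + 388.8 = 640.15
ΣP(2013)Q(2013) = 4.67×55 + 2.27×144 = 256.85 + 326.88 = 583.73
link = 640.15/583.73 = 1.096654
Link 2014→2015:
ΣP(2015)Q(2014) = 4.57×45 + 2.86×144 = 205.65 + 411.84 = 617.49
ΣP(2014)Q(2014) = 4.57×45 + 2.70×144 = 205.65 + 388.8 = 594.45
link = 617.49/594.45 = 1.038759
Chained index = 100 × 1.096654 × 1.038759 = 113.9159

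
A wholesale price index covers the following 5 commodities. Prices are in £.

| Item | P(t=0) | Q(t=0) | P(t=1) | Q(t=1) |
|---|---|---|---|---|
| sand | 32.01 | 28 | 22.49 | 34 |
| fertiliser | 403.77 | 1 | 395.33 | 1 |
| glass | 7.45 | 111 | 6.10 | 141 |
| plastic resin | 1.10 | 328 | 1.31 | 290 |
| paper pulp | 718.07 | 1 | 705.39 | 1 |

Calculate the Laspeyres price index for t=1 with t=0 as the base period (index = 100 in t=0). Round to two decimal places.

Laspeyres price index uses base-period quantities as weights.
ΣP(t=1)·Q(t=0) = 22.49×28 + 395.33×1 + 6.10×111 + 1.31×328 + 705.39×1 = 629.72 + 395.33 + 677.1 + 429.68 + 705.39 = 2837.22
ΣP(t=0)·Q(t=0) = 32.01×28 + 403.77×1 + 7.45×111 + 1.10×328 + 718.07×1 = 896.28 + 403.77 + 826.95 + 360.8 + 718.07 = 3205.87
Index = 2837.22 / 3205.87 × 100 = 88.5008

88.50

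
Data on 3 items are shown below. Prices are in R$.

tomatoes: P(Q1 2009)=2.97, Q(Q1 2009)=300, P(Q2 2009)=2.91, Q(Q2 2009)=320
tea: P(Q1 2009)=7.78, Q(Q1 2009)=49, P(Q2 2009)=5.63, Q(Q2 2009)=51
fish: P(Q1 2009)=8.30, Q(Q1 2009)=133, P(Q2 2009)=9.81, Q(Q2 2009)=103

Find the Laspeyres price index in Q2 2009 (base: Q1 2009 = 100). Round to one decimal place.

103.3

Laspeyres price index uses base-period quantities as weights.
ΣP(Q2 2009)·Q(Q1 2009) = 2.91×300 + 5.63×49 + 9.81×133 = 873 + 275.87 + 1304.73 = 2453.6
ΣP(Q1 2009)·Q(Q1 2009) = 2.97×300 + 7.78×49 + 8.30×133 = 891 + 381.22 + 1103.9 = 2376.12
Index = 2453.6 / 2376.12 × 100 = 103.2608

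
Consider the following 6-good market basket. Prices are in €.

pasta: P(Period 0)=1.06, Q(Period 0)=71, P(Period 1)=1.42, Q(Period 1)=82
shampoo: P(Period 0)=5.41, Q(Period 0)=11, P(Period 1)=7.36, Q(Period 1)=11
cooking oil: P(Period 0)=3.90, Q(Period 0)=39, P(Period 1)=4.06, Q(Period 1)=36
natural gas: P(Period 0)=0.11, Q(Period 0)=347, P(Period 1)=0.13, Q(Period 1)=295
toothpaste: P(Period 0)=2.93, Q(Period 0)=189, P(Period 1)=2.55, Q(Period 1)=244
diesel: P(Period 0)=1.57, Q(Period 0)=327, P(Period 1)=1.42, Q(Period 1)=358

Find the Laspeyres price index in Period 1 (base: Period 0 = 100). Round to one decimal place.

Laspeyres price index uses base-period quantities as weights.
ΣP(Period 1)·Q(Period 0) = 1.42×71 + 7.36×11 + 4.06×39 + 0.13×347 + 2.55×189 + 1.42×327 = 100.82 + 80.96 + 158.34 + 45.11 + 481.95 + 464.34 = 1331.52
ΣP(Period 0)·Q(Period 0) = 1.06×71 + 5.41×11 + 3.90×39 + 0.11×347 + 2.93×189 + 1.57×327 = 75.26 + 59.51 + 152.1 + 38.17 + 553.77 + 513.39 = 1392.2
Index = 1331.52 / 1392.2 × 100 = 95.6414

95.6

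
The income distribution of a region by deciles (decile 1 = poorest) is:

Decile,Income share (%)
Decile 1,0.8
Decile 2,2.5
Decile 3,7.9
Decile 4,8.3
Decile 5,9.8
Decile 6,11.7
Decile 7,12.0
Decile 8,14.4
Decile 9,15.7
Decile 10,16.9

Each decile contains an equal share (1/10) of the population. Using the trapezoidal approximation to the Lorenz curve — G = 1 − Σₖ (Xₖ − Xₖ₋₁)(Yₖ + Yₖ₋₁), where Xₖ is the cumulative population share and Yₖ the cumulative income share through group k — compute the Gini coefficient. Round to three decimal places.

Cumulative income shares Yₖ: 0.0080, 0.0330, 0.1120, 0.1950, 0.2930, 0.4100, 0.5300, 0.6740, 0.8310, 1.0000
Σ (Xₖ−Xₖ₋₁)(Yₖ+Yₖ₋₁) = (1/10)(0.0080+0.0000) + (1/10)(0.0330+0.0080) + (1/10)(0.1120+0.0330) + (1/10)(0.1950+0.1120) + (1/10)(0.2930+0.1950) + (1/10)(0.4100+0.2930) + (1/10)(0.5300+0.4100) + (1/10)(0.6740+0.5300) + (1/10)(0.8310+0.6740) + (1/10)(1.0000+0.8310)
  = 0.0008 + 0.0041 + 0.0145 + 0.0307 + 0.0488 + 0.0703 + 0.0940 + 0.1204 + 0.1505 + 0.1831 = 0.7172
G = 1 − 0.7172 = 0.2828

0.283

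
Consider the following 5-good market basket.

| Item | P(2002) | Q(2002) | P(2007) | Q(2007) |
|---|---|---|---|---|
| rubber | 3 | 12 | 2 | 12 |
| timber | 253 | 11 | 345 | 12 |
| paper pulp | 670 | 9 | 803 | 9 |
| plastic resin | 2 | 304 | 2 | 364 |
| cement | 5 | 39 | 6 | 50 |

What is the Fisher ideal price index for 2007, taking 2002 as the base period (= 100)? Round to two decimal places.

123.19

Laspeyres component (base-period weights):
ΣP(2007)Q(2002) = 2×12 + 345×11 + 803×9 + 2×304 + 6×39 = 24 + 3795 + 7227 + 608 + 234 = 11888
ΣP(2002)Q(2002) = 3×12 + 253×11 + 670×9 + 2×304 + 5×39 = 36 + 2783 + 6030 + 608 + 195 = 9652
L = 11888 / 9652 × 100 = 123.1662
Paasche component (current-period weights):
ΣP(2007)Q(2007) = 2×12 + 345×12 + 803×9 + 2×364 + 6×50 = 24 + 4140 + 7227 + 728 + 300 = 12419
ΣP(2002)Q(2007) = 3×12 + 253×12 + 670×9 + 2×364 + 5×50 = 36 + 3036 + 6030 + 728 + 250 = 10080
P = 12419 / 10080 × 100 = 123.2044
Fisher = √(L × P) = √(123.1662 × 123.2044) = 123.1853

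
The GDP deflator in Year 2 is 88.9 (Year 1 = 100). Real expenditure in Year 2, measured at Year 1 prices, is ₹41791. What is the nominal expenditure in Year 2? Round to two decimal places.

37152.20

Nominal = Real × (Index/100) = 41791 × (88.9/100)
        = 41791 × 0.889 = 37152.1990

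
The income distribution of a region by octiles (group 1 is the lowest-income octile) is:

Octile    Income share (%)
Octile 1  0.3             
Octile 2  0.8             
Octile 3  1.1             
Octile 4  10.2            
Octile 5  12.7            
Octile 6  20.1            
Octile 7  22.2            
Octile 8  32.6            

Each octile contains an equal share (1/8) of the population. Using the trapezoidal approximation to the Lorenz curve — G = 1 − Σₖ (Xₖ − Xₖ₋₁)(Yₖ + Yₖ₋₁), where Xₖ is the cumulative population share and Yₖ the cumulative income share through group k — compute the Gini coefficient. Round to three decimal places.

Cumulative income shares Yₖ: 0.0030, 0.0110, 0.0220, 0.1240, 0.2510, 0.4520, 0.6740, 1.0000
Σ (Xₖ−Xₖ₋₁)(Yₖ+Yₖ₋₁) = (1/8)(0.0030+0.0000) + (1/8)(0.0110+0.0030) + (1/8)(0.0220+0.0110) + (1/8)(0.1240+0.0220) + (1/8)(0.2510+0.1240) + (1/8)(0.4520+0.2510) + (1/8)(0.6740+0.4520) + (1/8)(1.0000+0.6740)
  = 0.0004 + 0.0017 + 0.0041 + 0.0182 + 0.0469 + 0.0879 + 0.1408 + 0.2092 = 0.5092
G = 1 − 0.5092 = 0.4908

0.491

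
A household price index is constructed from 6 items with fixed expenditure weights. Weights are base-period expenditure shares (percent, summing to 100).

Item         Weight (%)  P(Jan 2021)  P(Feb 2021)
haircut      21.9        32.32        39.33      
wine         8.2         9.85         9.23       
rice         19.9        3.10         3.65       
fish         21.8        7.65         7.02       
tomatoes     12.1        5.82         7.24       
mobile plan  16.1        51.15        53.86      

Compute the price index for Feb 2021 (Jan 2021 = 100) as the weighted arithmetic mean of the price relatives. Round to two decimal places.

109.77

haircut: 21.9 × (39.33/32.32) = 21.9 × 1.216894 = 26.6500
wine: 8.2 × (9.23/9.85) = 8.2 × 0.937056 = 7.6839
rice: 19.9 × (3.65/3.10) = 19.9 × 1.177419 = 23.4306
fish: 21.8 × (7.02/7.65) = 21.8 × 0.917647 = 20.0047
tomatoes: 12.1 × (7.24/5.82) = 12.1 × 1.243986 = 15.0522
mobile plan: 16.1 × (53.86/51.15) = 16.1 × 1.052981 = 16.9530
Index = Σ wᵢ·(p₁ᵢ/p₀ᵢ) = 26.6500 + 7.6839 + 23.4306 + 20.0047 + 15.0522 + 16.9530 = 109.7744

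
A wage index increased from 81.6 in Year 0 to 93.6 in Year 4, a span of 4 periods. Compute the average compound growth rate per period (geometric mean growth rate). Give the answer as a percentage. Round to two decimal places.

Growth factor = (93.6/81.6)^(1/4) = (1.147059)^(1/4) = 1.034895
Growth rate = 1.034895 − 1 = 0.034895 = 3.4895%

3.49%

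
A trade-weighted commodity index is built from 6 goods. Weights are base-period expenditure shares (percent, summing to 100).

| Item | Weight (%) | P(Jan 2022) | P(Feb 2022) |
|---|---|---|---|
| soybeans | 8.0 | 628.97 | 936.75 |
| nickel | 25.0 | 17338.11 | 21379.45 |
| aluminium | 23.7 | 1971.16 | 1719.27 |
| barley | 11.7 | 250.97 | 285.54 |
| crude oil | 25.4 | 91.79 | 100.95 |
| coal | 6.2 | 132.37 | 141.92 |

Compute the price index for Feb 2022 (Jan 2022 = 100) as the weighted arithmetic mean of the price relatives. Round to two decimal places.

soybeans: 8.0 × (936.75/628.97) = 8.0 × 1.489340 = 11.9147
nickel: 25.0 × (21379.45/17338.11) = 25.0 × 1.233090 = 30.8272
aluminium: 23.7 × (1719.27/1971.16) = 23.7 × 0.872212 = 20.6714
barley: 11.7 × (285.54/250.97) = 11.7 × 1.137746 = 13.3116
crude oil: 25.4 × (100.95/91.79) = 25.4 × 1.099793 = 27.9347
coal: 6.2 × (141.92/132.37) = 6.2 × 1.072146 = 6.6473
Index = Σ wᵢ·(p₁ᵢ/p₀ᵢ) = 11.9147 + 30.8272 + 20.6714 + 13.3116 + 27.9347 + 6.6473 = 111.3071

111.31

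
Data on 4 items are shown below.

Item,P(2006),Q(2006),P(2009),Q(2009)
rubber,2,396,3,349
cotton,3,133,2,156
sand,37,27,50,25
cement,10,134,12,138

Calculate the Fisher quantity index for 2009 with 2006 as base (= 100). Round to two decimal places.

97.49

Laspeyres component (base-period weights):
ΣP(2006)Q(2009) = 2×349 + 3×156 + 37×25 + 10×138 = 698 + 468 + 925 + 1380 = 3471
ΣP(2006)Q(2006) = 2×396 + 3×133 + 37×27 + 10×134 = 792 + 399 + 999 + 1340 = 3530
L = 3471 / 3530 × 100 = 98.3286
Paasche component (current-period weights):
ΣP(2009)Q(2009) = 3×349 + 2×156 + 50×25 + 12×138 = 1047 + 312 + 1250 + 1656 = 4265
ΣP(2009)Q(2006) = 3×396 + 2×133 + 50×27 + 12×134 = 1188 + 266 + 1350 + 1608 = 4412
P = 4265 / 4412 × 100 = 96.6682
Fisher = √(L × P) = √(98.3286 × 96.6682) = 97.4949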